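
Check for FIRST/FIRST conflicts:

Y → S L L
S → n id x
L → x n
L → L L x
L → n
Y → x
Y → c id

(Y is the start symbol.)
A FIRST/FIRST conflict occurs when two productions N → α and N → β for the same non-terminal have FIRST(α) ∩ FIRST(β) ≠ ∅ (with ε ∈ FIRST of a nullable right-hand side, so two nullable alternatives also conflict).

FIRST sets of the non-terminals at (or reachable through a nullable prefix from) the front of some alternative:
  FIRST(S) = { 'n' }
  FIRST(L) = { 'n', 'x' }

Productions for Y:
  Y → S L L: FIRST = { 'n' }
  Y → x: FIRST = { 'x' }
  Y → c id: FIRST = { 'c' }
Productions for L:
  L → x n: FIRST = { 'x' }
  L → L L x: FIRST = { 'n', 'x' }
  L → n: FIRST = { 'n' }
S has only one production, so no FIRST/FIRST conflict is possible there.

Conflict for L: L → x n and L → L L x
  Overlap: { 'x' }
Conflict for L: L → L L x and L → n
  Overlap: { 'n' }

Answer: Yes. L → x n / L → L L x on { 'x' }; L → L L x / L → n on { 'n' }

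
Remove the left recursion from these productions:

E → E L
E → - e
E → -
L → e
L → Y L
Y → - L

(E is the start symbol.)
E → - e E'
E → - E'
E' → L E'
E' → ε
L → e
L → Y L
Y → - L

E is directly left-recursive. The standard transformation for
  A → A α₁ | ... | A α_m | β₁ | ... | β_n
is
  A  → β₁ A' | ... | β_n A'
  A' → α₁ A' | ... | α_m A' | ε

E → - e becomes E → - e E'
E → - becomes E → - E'
E → E L becomes E' → L E'
Add E' → ε

Productions for other non-terminals are unchanged:
  L → e
  L → Y L
  Y → - L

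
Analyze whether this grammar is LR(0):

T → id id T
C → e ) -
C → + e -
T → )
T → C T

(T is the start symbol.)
Yes, the grammar is LR(0)

A grammar is LR(0) if no state in the canonical LR(0) collection has:
  - both a shift item (dot before a terminal) and a complete item (shift-reduce conflict), or
  - two or more complete items (reduce-reduce conflict; the accept item [T' → T .] counts as a complete item here).

Augment with T' → T and build the canonical LR(0) collection (I0 = CLOSURE({[T' → . T]}), then GOTO on every symbol after a dot until no new states appear). It has 14 states:
  I0: { [C → . + e -], [C → . e ) -], [T → . )], [T → . C T], [T → . id id T], [T' → . T] }  — shift
  I1: { [T → ) .] }  — reduce
  I2: { [C → + . e -] }  — shift
  I3: { [C → . + e -], [C → . e ) -], [T → . )], [T → . C T], [T → . id id T], [T → C . T] }  — shift
  I4: { [T' → T .] }  — accept
  I5: { [C → e . ) -] }  — shift
  I6: { [T → id . id T] }  — shift
  I7: { [C → . + e -], [C → . e ) -], [T → . )], [T → . C T], [T → . id id T], [T → id id . T] }  — shift
  I8: { [T → id id T .] }  — reduce
  I9: { [C → e ) . -] }  — shift
  I10: { [C → e ) - .] }  — reduce
  I11: { [T → C T .] }  — reduce
  I12: { [C → + e . -] }  — shift
  I13: { [C → + e - .] }  — reduce

Every state is either a pure shift/goto state or contains exactly one complete item and nothing to shift — no conflicts. The grammar is LR(0).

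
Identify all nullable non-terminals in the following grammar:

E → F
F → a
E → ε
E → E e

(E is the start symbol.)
ε-productions: E → ε
So E is immediately nullable.
No further non-terminal can be added: every production for the remaining non-terminals contains a terminal or a non-nullable non-terminal.
Nullable = { 'E' }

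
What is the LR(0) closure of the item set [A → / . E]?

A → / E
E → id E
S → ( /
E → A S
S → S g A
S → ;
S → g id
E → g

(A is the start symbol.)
{ [A → . / E], [A → / . E], [E → . A S], [E → . g], [E → . id E] }

To compute CLOSURE, for each item [A → α.Bβ] where B is a non-terminal, add [B → .γ] for all productions B → γ; repeat for the newly added items until nothing changes.

Start with: [A → / . E]
  [A → / . E] has the dot before E: add [E → . id E], [E → . A S], [E → . g]
  [E → . A S] has the dot before A: add [A → . / E]
No further items can be added.

CLOSURE = { [A → . / E], [A → / . E], [E → . A S], [E → . g], [E → . id E] }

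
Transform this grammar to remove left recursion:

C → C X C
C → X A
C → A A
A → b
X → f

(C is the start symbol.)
C is directly left-recursive. The standard transformation for
  A → A α₁ | ... | A α_m | β₁ | ... | β_n
is
  A  → β₁ A' | ... | β_n A'
  A' → α₁ A' | ... | α_m A' | ε

C → X A becomes C → X A C'
C → A A becomes C → A A C'
C → C X C becomes C' → X C C'
Add C' → ε

Productions for other non-terminals are unchanged:
  A → b
  X → f

Resulting grammar:
C → X A C'
C → A A C'
C' → X C C'
C' → ε
A → b
X → f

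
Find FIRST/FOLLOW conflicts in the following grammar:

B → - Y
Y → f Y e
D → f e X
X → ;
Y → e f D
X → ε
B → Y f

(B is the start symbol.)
No FIRST/FOLLOW conflicts.

A FIRST/FOLLOW conflict occurs when a non-terminal N has a nullable alternative N → β (β ⇒* ε) and another alternative N → α with FIRST(α) ∩ FOLLOW(N) ≠ ∅: on such a lookahead the parser cannot decide between expanding α and letting N vanish via β.

Nullable non-terminals: X.

X: nullable alternative(s) X → ε; FOLLOW(X) = { $, 'e', 'f' }
  X → ;: FIRST \ {ε} = { ';' } — disjoint from FOLLOW(X)
  X → ε: FIRST \ {ε} = { } — this is the only nullable alternative, skip

B, D, Y have no nullable alternative, so no FIRST/FOLLOW check is needed there.

No FIRST/FOLLOW conflicts found.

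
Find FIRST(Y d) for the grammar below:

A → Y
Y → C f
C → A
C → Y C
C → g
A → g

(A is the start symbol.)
FIRST sets of the non-terminals involved (from the grammar, by fixed-point iteration):
  FIRST(Y) = { 'g' }

To compute FIRST(Y d), process the symbols left to right:
Symbol Y is a non-terminal. Add FIRST(Y) \ {ε} = { 'g' }
Y is not nullable (ε ∉ FIRST(Y)), so stop here.
FIRST(Y d) = { 'g' }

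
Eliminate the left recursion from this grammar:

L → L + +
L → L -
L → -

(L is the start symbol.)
L → - L'
L' → + + L'
L' → - L'
L' → ε

L is directly left-recursive. The standard transformation for
  A → A α₁ | ... | A α_m | β₁ | ... | β_n
is
  A  → β₁ A' | ... | β_n A'
  A' → α₁ A' | ... | α_m A' | ε

L → - becomes L → - L'
L → L + + becomes L' → + + L'
L → L - becomes L' → - L'
Add L' → ε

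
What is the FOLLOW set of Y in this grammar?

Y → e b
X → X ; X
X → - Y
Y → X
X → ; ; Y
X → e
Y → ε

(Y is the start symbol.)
Y is the start symbol, so $ ∈ FOLLOW(Y).
In X → - Y: Y is at the end, add FOLLOW(X)
In X → ; ; Y: Y is at the end, add FOLLOW(X)

The FOLLOW sets referred to above (computed the same way, to a fixed point):
  FOLLOW(X) = { $, ';' }

Taking the union: FOLLOW(Y) = { $, ';' }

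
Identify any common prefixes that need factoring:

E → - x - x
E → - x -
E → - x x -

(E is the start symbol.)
Left-factoring is needed when two productions for the same non-terminal
share a common prefix on the right-hand side.

Productions for E:
  E → - x - x
  E → - x -
  E → - x x -

Found common prefix '- x' in productions for E

Answer: Yes, E has productions with common prefix '- x'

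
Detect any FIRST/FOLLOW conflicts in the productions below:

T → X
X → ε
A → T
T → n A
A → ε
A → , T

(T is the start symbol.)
A FIRST/FOLLOW conflict occurs when a non-terminal N has a nullable alternative N → β (β ⇒* ε) and another alternative N → α with FIRST(α) ∩ FOLLOW(N) ≠ ∅: on such a lookahead the parser cannot decide between expanding α and letting N vanish via β.

Nullable non-terminals: A, T, X.
FIRST sets used below: FIRST(T) = { 'n', ε }, FIRST(X) = { ε }

A: nullable alternative(s) A → T, A → ε; FOLLOW(A) = { $ }
  A → T: FIRST \ {ε} = { 'n' } — disjoint from FOLLOW(A)
  A → ε: FIRST \ {ε} = { } — disjoint from FOLLOW(A)
  A → , T: FIRST \ {ε} = { ',' } — disjoint from FOLLOW(A)

T: nullable alternative(s) T → X; FOLLOW(T) = { $ }
  T → X: FIRST \ {ε} = { } — this is the only nullable alternative, skip
  T → n A: FIRST \ {ε} = { 'n' } — disjoint from FOLLOW(T)
X has a nullable alternative but only one production, so nothing to check.

No FIRST/FOLLOW conflicts found.

Answer: No FIRST/FOLLOW conflicts.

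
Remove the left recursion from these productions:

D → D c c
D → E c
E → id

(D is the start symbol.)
D → E c D'
D' → c c D'
D' → ε
E → id

D is directly left-recursive. The standard transformation for
  A → A α₁ | ... | A α_m | β₁ | ... | β_n
is
  A  → β₁ A' | ... | β_n A'
  A' → α₁ A' | ... | α_m A' | ε

D → E c becomes D → E c D'
D → D c c becomes D' → c c D'
Add D' → ε

Productions for other non-terminals are unchanged:
  E → id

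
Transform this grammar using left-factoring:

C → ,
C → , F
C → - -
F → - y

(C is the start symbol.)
Left-factoring transforms A → αβ₁ | αβ₂ into A → αA' and A' → β₁ | β₂
(α is the longest common prefix among the alternatives). Repeat until
no nonterminal has two alternatives with a common prefix.

Round 1: C has alternatives sharing prefix ','. Introduce C': C → , C'
  Add: C' → ε
  Add: C' → F

No remaining common prefixes — done.

Resulting grammar:
C → , C'
C' → ε
C' → F
C → - -
F → - y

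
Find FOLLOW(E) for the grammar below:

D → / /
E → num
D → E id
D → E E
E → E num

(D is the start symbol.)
{ $, 'id', 'num' }

To compute FOLLOW(E), find every occurrence of E on a right-hand side N → α E β: add FIRST(β) \ {ε}, and if β is empty or nullable also add FOLLOW(N). Iterate to a fixed point.

In D → E id: E is followed by id, add FIRST(id) \ {ε} = { 'id' }
In D → E E: E is followed by E, add FIRST(E) \ {ε} = { 'num' }
In D → E E: E is at the end, add FOLLOW(D)
In E → E num: E is followed by num, add FIRST(num) \ {ε} = { 'num' }

The FOLLOW sets referred to above (computed the same way, to a fixed point):
  FOLLOW(D) = { $ }

Taking the union: FOLLOW(E) = { $, 'id', 'num' }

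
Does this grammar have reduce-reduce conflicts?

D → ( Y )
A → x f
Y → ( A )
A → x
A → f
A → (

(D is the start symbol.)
A reduce-reduce conflict occurs when an LR(0) state has two complete items [A → α .] and [B → β .] — both call for a reduction, and with no lookahead the parser cannot choose between them.

Augment with D' → D and build the canonical LR(0) collection (I0 = CLOSURE({[D' → . D]}), then GOTO on every symbol after a dot until no new states appear). It has 12 states:
  I0: { [D → . ( Y )], [D' → . D] }  — shift
  I1: { [D → ( . Y )], [Y → . ( A )] }  — shift
  I2: { [D' → D .] }  — accept
  I3: { [A → . (], [A → . f], [A → . x f], [A → . x], [Y → ( . A )] }  — shift
  I4: { [D → ( Y . )] }  — shift
  I5: { [D → ( Y ) .] }  — reduce
  I6: { [A → ( .] }  — reduce
  I7: { [Y → ( A . )] }  — shift
  I8: { [A → f .] }  — reduce
  I9: { [A → x . f], [A → x .] }  — shift, reduce
  I10: { [A → x f .] }  — reduce
  I11: { [Y → ( A ) .] }  — reduce

No state contains more than one complete item.

Answer: No reduce-reduce conflicts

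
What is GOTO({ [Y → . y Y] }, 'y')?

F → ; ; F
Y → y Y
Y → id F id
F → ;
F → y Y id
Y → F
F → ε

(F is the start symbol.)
{ [F → . ; ; F], [F → . ;], [F → . y Y id], [F → .], [Y → . F], [Y → . id F id], [Y → . y Y], [Y → y . Y] }

GOTO(I, 'y') = CLOSURE({ [A → αX.β] : [A → α.Xβ] ∈ I, X = 'y' })

Items with dot before 'y', with the dot advanced:
  [Y → . y Y] → [Y → y . Y]
Closure of the advanced items:
  [Y → y . Y] has the dot before Y: add [Y → . y Y], [Y → . id F id], [Y → . F]
  [Y → . F] has the dot before F: add [F → . ; ; F], [F → . ;], [F → . y Y id], [F → .]

GOTO = { [F → . ; ; F], [F → . ;], [F → . y Y id], [F → .], [Y → . F], [Y → . id F id], [Y → . y Y], [Y → y . Y] }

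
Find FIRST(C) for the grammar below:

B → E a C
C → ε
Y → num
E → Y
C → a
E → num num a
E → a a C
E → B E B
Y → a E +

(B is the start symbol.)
To compute FIRST(C), examine every production with C on the left-hand side, reading each right-hand side left to right until a non-nullable symbol is reached.

From C → ε:
  - ε-production, so ε ∈ FIRST(C)
From C → a:
  - a is a terminal: add 'a' and stop

Collecting: FIRST(C) = { 'a', ε }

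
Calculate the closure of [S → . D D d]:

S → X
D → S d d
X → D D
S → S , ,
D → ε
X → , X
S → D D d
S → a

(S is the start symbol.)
Start with: [S → . D D d]
  [S → . D D d] has the dot before D: add [D → . S d d], [D → .]
  [D → . S d d] has the dot before S: add [S → . X], [S → . S , ,], [S → . a]
  [S → . X] has the dot before X: add [X → . D D], [X → . , X]
No further items can be added.

CLOSURE = { [D → . S d d], [D → .], [S → . D D d], [S → . S , ,], [S → . X], [S → . a], [X → . , X], [X → . D D] }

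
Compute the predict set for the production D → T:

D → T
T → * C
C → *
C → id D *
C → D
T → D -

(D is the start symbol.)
{ '*' }

PREDICT(D → T) = (FIRST(RHS) \ {ε}) ∪ (FOLLOW(D) if ε ∈ FIRST(RHS), i.e. RHS ⇒* ε)
FIRST(T) = { '*' }
FIRST(T) = { '*' }
ε ∉ FIRST(T), so FOLLOW(D) is not added.
PREDICT(D → T) = { '*' }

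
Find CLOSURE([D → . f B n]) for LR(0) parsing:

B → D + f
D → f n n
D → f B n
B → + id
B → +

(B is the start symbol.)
{ [D → . f B n] }

To compute CLOSURE, for each item [A → α.Bβ] where B is a non-terminal, add [B → .γ] for all productions B → γ; repeat for the newly added items until nothing changes.

Start with: [D → . f B n]
The dot precedes the terminal f, so nothing is added.

CLOSURE = { [D → . f B n] }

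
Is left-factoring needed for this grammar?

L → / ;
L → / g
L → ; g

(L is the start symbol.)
Left-factoring is needed when two productions for the same non-terminal
share a common prefix on the right-hand side.

Productions for L:
  L → / ;
  L → / g
  L → ; g

Found common prefix '/' in productions for L

Answer: Yes, L has productions with common prefix '/'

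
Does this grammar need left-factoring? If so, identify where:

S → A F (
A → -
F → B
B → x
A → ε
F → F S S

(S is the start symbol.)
No, left-factoring is not needed

Left-factoring is needed when two productions for the same non-terminal
share a common prefix on the right-hand side.

Productions for A:
  A → -
  A → ε
Productions for F:
  F → B
  F → F S S

No common prefixes found.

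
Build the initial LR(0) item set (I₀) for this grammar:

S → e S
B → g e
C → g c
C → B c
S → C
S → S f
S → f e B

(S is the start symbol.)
{ [B → . g e], [C → . B c], [C → . g c], [S → . C], [S → . S f], [S → . e S], [S → . f e B], [S' → . S] }

First, augment the grammar with S' → S
I₀ = CLOSURE({ [S' → . S] }):
  [S' → . S] has the dot before S: add [S → . e S], [S → . C], [S → . S f], [S → . f e B]
  [S → . C] has the dot before C: add [C → . g c], [C → . B c]
  [C → . B c] has the dot before B: add [B → . g e]
No further items can be added.

I₀ = { [B → . g e], [C → . B c], [C → . g c], [S → . C], [S → . S f], [S → . e S], [S → . f e B], [S' → . S] }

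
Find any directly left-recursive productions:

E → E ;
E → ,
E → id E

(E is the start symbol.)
Yes, E is left-recursive

E → E ;: LEFT RECURSIVE (starts with E)
E → ,: starts with ','
E → id E: starts with id

The grammar has direct left recursion on: E.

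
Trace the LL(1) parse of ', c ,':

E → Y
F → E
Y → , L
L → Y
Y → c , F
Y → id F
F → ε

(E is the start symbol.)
LL(1) parsing maintains a stack (initially the start symbol over $) and the input. At each step: if the stack top is a terminal, match it against the current input token; if it is a non-terminal N, replace it with the RHS of M[N, lookahead] (the unique production whose predict set contains the lookahead).

Stack is shown with the top on the left.

Stack    Input    Action
------------------------
E $      , c , $  output E → Y
Y $      , c , $  output Y → , L
, L $    , c , $  match ','
L $      c , $    output L → Y
Y $      c , $    output Y → c , F
c , F $  c , $    match 'c'
, F $    , $      match ','
F $      $        output F → ε
$        $        accept

The string is accepted.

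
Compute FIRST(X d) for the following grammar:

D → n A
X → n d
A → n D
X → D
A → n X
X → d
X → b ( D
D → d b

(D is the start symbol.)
{ 'b', 'd', 'n' }

FIRST sets of the non-terminals involved (from the grammar, by fixed-point iteration):
  FIRST(X) = { 'b', 'd', 'n' }

To compute FIRST(X d), process the symbols left to right:
Symbol X is a non-terminal. Add FIRST(X) \ {ε} = { 'b', 'd', 'n' }
X is not nullable (ε ∉ FIRST(X)), so stop here.
FIRST(X d) = { 'b', 'd', 'n' }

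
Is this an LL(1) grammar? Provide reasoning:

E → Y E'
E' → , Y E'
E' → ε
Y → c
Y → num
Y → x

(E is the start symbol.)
A grammar is LL(1) if for each non-terminal N with multiple productions, the predict sets of those productions are pairwise disjoint, where PREDICT(N → α) = (FIRST(α) \ {ε}) ∪ (FOLLOW(N) if α ⇒* ε).

Relevant sets:
  FOLLOW(E') = { $ }

For E':
  PREDICT(E' → ',' Y E') = { ',' }
  PREDICT(E' → ε) = { $ }
For Y:
  PREDICT(Y → c) = { 'c' }
  PREDICT(Y → num) = { 'num' }
  PREDICT(Y → x) = { 'x' }
E has a single production, so nothing to check there.

All predict sets are disjoint. The grammar IS LL(1).

Answer: Yes, the grammar is LL(1).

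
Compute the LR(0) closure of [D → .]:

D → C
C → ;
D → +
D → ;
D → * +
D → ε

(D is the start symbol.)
{ [D → .] }

Start with: [D → .]
The dot is at the end, so nothing is added.

CLOSURE = { [D → .] }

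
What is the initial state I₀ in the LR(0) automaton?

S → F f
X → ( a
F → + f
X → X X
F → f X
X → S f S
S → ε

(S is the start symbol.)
First, augment the grammar with S' → S
I₀ = CLOSURE({ [S' → . S] }):
  [S' → . S] has the dot before S: add [S → . F f], [S → .]
  [S → . F f] has the dot before F: add [F → . + f], [F → . f X]
No further items can be added.

I₀ = { [F → . + f], [F → . f X], [S → . F f], [S → .], [S' → . S] }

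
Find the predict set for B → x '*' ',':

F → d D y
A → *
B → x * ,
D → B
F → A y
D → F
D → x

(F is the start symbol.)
{ 'x' }

PREDICT(B → x '*' ',') = (FIRST(RHS) \ {ε}) ∪ (FOLLOW(B) if ε ∈ FIRST(RHS), i.e. RHS ⇒* ε)
FIRST(x '*' ',') = { 'x' }
ε ∉ FIRST(x '*' ','), so FOLLOW(B) is not added.
PREDICT(B → x '*' ',') = { 'x' }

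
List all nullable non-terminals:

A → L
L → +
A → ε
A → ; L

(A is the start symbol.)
{ 'A' }

A non-terminal is nullable if it can derive ε (the empty string): either it has an ε-production, or it has a production whose right-hand side consists entirely of nullable non-terminals.

ε-productions: A → ε
So A is immediately nullable.
No further non-terminal can be added: every production for the remaining non-terminals contains a terminal or a non-nullable non-terminal.
Nullable = { 'A' }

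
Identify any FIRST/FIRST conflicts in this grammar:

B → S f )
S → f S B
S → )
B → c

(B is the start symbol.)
FIRST sets of the non-terminals at (or reachable through a nullable prefix from) the front of some alternative:
  FIRST(S) = { ')', 'f' }

Productions for B:
  B → S f ): FIRST = { ')', 'f' }
  B → c: FIRST = { 'c' }
Productions for S:
  S → f S B: FIRST = { 'f' }
  S → ): FIRST = { ')' }

All alternatives of each non-terminal have pairwise disjoint FIRST sets.

Answer: No FIRST/FIRST conflicts.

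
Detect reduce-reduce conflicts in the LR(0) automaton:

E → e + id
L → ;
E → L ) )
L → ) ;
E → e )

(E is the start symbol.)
No reduce-reduce conflicts

A reduce-reduce conflict occurs when an LR(0) state has two complete items [A → α .] and [B → β .] — both call for a reduction, and with no lookahead the parser cannot choose between them.

Augment with E' → E and build the canonical LR(0) collection (I0 = CLOSURE({[E' → . E]}), then GOTO on every symbol after a dot until no new states appear). It has 12 states:
  I0: { [E → . L ) )], [E → . e )], [E → . e + id], [E' → . E], [L → . ) ;], [L → . ;] }  — shift
  I1: { [L → ) . ;] }  — shift
  I2: { [L → ; .] }  — reduce
  I3: { [E' → E .] }  — accept
  I4: { [E → L . ) )] }  — shift
  I5: { [E → e . )], [E → e . + id] }  — shift
  I6: { [E → e ) .] }  — reduce
  I7: { [E → e + . id] }  — shift
  I8: { [E → e + id .] }  — reduce
  I9: { [E → L ) . )] }  — shift
  I10: { [E → L ) ) .] }  — reduce
  I11: { [L → ) ; .] }  — reduce

No state contains more than one complete item.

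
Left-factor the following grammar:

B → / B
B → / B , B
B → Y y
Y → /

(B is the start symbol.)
B → / B B'
B' → ε
B' → , B
B → Y y
Y → /

Left-factoring transforms A → αβ₁ | αβ₂ into A → αA' and A' → β₁ | β₂
(α is the longest common prefix among the alternatives). Repeat until
no nonterminal has two alternatives with a common prefix.

Round 1: B has alternatives sharing prefix '/ B'. Introduce B': B → / B B'
  Add: B' → ε
  Add: B' → , B

No remaining common prefixes — done.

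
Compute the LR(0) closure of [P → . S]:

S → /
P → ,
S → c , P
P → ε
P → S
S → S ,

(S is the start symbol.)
{ [P → . S], [S → . /], [S → . S ,], [S → . c , P] }

Start with: [P → . S]
  [P → . S] has the dot before S: add [S → . /], [S → . c , P], [S → . S ,]
No further items can be added.

CLOSURE = { [P → . S], [S → . /], [S → . S ,], [S → . c , P] }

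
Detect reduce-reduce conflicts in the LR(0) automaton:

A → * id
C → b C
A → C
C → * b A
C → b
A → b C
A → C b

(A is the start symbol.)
A reduce-reduce conflict occurs when an LR(0) state has two complete items [A → α .] and [B → β .] — both call for a reduction, and with no lookahead the parser cannot choose between them.

Augment with A' → A and build the canonical LR(0) collection (I0 = CLOSURE({[A' → . A]}), then GOTO on every symbol after a dot until no new states appear). It has 13 states:
  I0: { [A → . * id], [A → . C b], [A → . C], [A → . b C], [A' → . A], [C → . * b A], [C → . b C], [C → . b] }  — shift
  I1: { [A → * . id], [C → * . b A] }  — shift
  I2: { [A' → A .] }  — accept
  I3: { [A → C . b], [A → C .] }  — shift, reduce
  I4: { [A → b . C], [C → . * b A], [C → . b C], [C → . b], [C → b . C], [C → b .] }  — shift, reduce
  I5: { [C → * . b A] }  — shift
  I6: { [A → b C .], [C → b C .] }  — 2 reduces
  I7: { [C → . * b A], [C → . b C], [C → . b], [C → b . C], [C → b .] }  — shift, reduce
  I8: { [C → b C .] }  — reduce
  I9: { [A → . * id], [A → . C b], [A → . C], [A → . b C], [C → * b . A], [C → . * b A], [C → . b C], [C → . b] }  — shift
  I10: { [C → * b A .] }  — reduce
  I11: { [A → C b .] }  — reduce
  I12: { [A → * id .] }  — reduce

I6 contains complete items [A → b C .], [C → b C .] — reduce-reduce conflict.

Answer: Yes — I6: [A → b C .] vs [C → b C .]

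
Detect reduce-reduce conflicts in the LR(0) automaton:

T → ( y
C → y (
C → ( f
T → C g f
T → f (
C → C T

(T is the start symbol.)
Augment with T' → T and build the canonical LR(0) collection (I0 = CLOSURE({[T' → . T]}), then GOTO on every symbol after a dot until no new states appear). It has 13 states:
  I0: { [C → . ( f], [C → . C T], [C → . y (], [T → . ( y], [T → . C g f], [T → . f (], [T' → . T] }  — shift
  I1: { [C → ( . f], [T → ( . y] }  — shift
  I2: { [C → . ( f], [C → . C T], [C → . y (], [C → C . T], [T → . ( y], [T → . C g f], [T → . f (], [T → C . g f] }  — shift
  I3: { [T' → T .] }  — accept
  I4: { [T → f . (] }  — shift
  I5: { [C → y . (] }  — shift
  I6: { [C → y ( .] }  — reduce
  I7: { [T → f ( .] }  — reduce
  I8: { [C → C T .] }  — reduce
  I9: { [T → C g . f] }  — shift
  I10: { [T → C g f .] }  — reduce
  I11: { [C → ( f .] }  — reduce
  I12: { [T → ( y .] }  — reduce

No state contains more than one complete item.

Answer: No reduce-reduce conflicts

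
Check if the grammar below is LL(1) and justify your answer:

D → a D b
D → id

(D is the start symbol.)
Yes, the grammar is LL(1).

A grammar is LL(1) if for each non-terminal N with multiple productions, the predict sets of those productions are pairwise disjoint, where PREDICT(N → α) = (FIRST(α) \ {ε}) ∪ (FOLLOW(N) if α ⇒* ε).

For D:
  PREDICT(D → a D b) = { 'a' }
  PREDICT(D → id) = { 'id' }

All predict sets are disjoint. The grammar IS LL(1).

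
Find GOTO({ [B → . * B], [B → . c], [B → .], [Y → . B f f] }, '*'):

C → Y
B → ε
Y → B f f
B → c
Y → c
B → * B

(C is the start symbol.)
GOTO(I, '*') = CLOSURE({ [A → αX.β] : [A → α.Xβ] ∈ I, X = '*' })

Items with dot before '*', with the dot advanced:
  [B → . * B] → [B → * . B]
Closure of the advanced items:
  [B → * . B] has the dot before B: add [B → .], [B → . c], [B → . * B]

GOTO = { [B → * . B], [B → . * B], [B → . c], [B → .] }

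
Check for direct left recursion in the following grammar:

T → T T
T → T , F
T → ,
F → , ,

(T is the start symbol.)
Yes, T is left-recursive

T → T T: LEFT RECURSIVE (starts with T)
T → T , F: LEFT RECURSIVE (starts with T)
T → ,: starts with ','
F → , ,: starts with ','

The grammar has direct left recursion on: T.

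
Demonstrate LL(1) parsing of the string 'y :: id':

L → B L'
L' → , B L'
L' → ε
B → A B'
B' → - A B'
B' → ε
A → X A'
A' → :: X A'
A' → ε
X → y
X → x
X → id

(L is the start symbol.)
LL(1) parsing maintains a stack (initially the start symbol over $) and the input. At each step: if the stack top is a terminal, match it against the current input token; if it is a non-terminal N, replace it with the RHS of M[N, lookahead] (the unique production whose predict set contains the lookahead).

Stack is shown with the top on the left.

Stack            Input      Action
----------------------------------
L $              y :: id $  output L → B L'
B L' $           y :: id $  output B → A B'
A B' L' $        y :: id $  output A → X A'
X A' B' L' $     y :: id $  output X → y
y A' B' L' $     y :: id $  match 'y'
A' B' L' $       :: id $    output A' → :: X A'
:: X A' B' L' $  :: id $    match '::'
X A' B' L' $     id $       output X → id
id A' B' L' $    id $       match 'id'
A' B' L' $       $          output A' → ε
B' L' $          $          output B' → ε
L' $             $          output L' → ε
$                $          accept

The string is accepted.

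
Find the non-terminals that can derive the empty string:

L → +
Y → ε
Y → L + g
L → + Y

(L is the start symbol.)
{ 'Y' }

A non-terminal is nullable if it can derive ε (the empty string): either it has an ε-production, or it has a production whose right-hand side consists entirely of nullable non-terminals.

ε-productions: Y → ε
So Y is immediately nullable.
No further non-terminal can be added: every production for the remaining non-terminals contains a terminal or a non-nullable non-terminal.
Nullable = { 'Y' }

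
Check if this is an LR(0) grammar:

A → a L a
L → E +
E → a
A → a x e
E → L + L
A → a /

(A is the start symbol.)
No. Shift-reduce conflict between [E → L + L .] and [E → L . + L]

A grammar is LR(0) if no state in the canonical LR(0) collection has:
  - both a shift item (dot before a terminal) and a complete item (shift-reduce conflict), or
  - two or more complete items (reduce-reduce conflict; the accept item [A' → A .] counts as a complete item here).

Augment with A' → A and build the canonical LR(0) collection (I0 = CLOSURE({[A' → . A]}), then GOTO on every symbol after a dot until no new states appear). It has 13 states:
  I0: { [A → . a /], [A → . a L a], [A → . a x e], [A' → . A] }  — shift
  I1: { [A' → A .] }  — accept
  I2: { [A → a . /], [A → a . L a], [A → a . x e], [E → . L + L], [E → . a], [L → . E +] }  — shift
  I3: { [A → a / .] }  — reduce
  I4: { [L → E . +] }  — shift
  I5: { [A → a L . a], [E → L . + L] }  — shift
  I6: { [E → a .] }  — reduce
  I7: { [A → a x . e] }  — shift
  I8: { [A → a x e .] }  — reduce
  I9: { [E → . L + L], [E → . a], [E → L + . L], [L → . E +] }  — shift
  I10: { [A → a L a .] }  — reduce
  I11: { [E → L + L .], [E → L . + L] }  — shift, reduce
  I12: { [L → E + .] }  — reduce

Conflict in state I11:
  Shift-reduce conflict between [E → L + L .] and [E → L . + L]
So the grammar is NOT LR(0).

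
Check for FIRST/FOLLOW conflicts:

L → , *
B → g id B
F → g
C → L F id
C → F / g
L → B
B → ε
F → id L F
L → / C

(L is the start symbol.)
Yes. B → g id B with FOLLOW(B) on { 'g' }

A FIRST/FOLLOW conflict occurs when a non-terminal N has a nullable alternative N → β (β ⇒* ε) and another alternative N → α with FIRST(α) ∩ FOLLOW(N) ≠ ∅: on such a lookahead the parser cannot decide between expanding α and letting N vanish via β.

Nullable non-terminals: B, L.
FIRST sets used below: FIRST(B) = { 'g', ε }

B: nullable alternative(s) B → ε; FOLLOW(B) = { $, 'g', 'id' }
  B → g id B: FIRST \ {ε} = { 'g' } — overlaps FOLLOW(B) on { 'g' }: CONFLICT
  B → ε: FIRST \ {ε} = { } — this is the only nullable alternative, skip

L: nullable alternative(s) L → B; FOLLOW(L) = { $, 'g', 'id' }
  L → , *: FIRST \ {ε} = { ',' } — disjoint from FOLLOW(L)
  L → B: FIRST \ {ε} = { 'g' } — this is the only nullable alternative, skip
  L → / C: FIRST \ {ε} = { '/' } — disjoint from FOLLOW(L)

C, F have no nullable alternative, so no FIRST/FOLLOW check is needed there.

So the grammar has 1 FIRST/FOLLOW conflict (marked CONFLICT above).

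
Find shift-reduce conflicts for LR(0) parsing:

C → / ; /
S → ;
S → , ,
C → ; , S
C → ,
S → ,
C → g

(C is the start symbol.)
A shift-reduce conflict occurs when an LR(0) state has both:
  - a complete (reduce) item [A → α .] (dot at the end), and
  - a shift item [B → β . c γ] (dot before a terminal).

Augment with C' → C and build the canonical LR(0) collection (I0 = CLOSURE({[C' → . C]}), then GOTO on every symbol after a dot until no new states appear). It has 13 states:
  I0: { [C → . ,], [C → . / ; /], [C → . ; , S], [C → . g], [C' → . C] }  — shift
  I1: { [C → , .] }  — reduce
  I2: { [C → / . ; /] }  — shift
  I3: { [C → ; . , S] }  — shift
  I4: { [C' → C .] }  — accept
  I5: { [C → g .] }  — reduce
  I6: { [C → ; , . S], [S → . , ,], [S → . ,], [S → . ;] }  — shift
  I7: { [S → , . ,], [S → , .] }  — shift, reduce
  I8: { [S → ; .] }  — reduce
  I9: { [C → ; , S .] }  — reduce
  I10: { [S → , , .] }  — reduce
  I11: { [C → / ; . /] }  — shift
  I12: { [C → / ; / .] }  — reduce

I7 contains reduce item [S → , .] and shift item [S → , . ,] — shift-reduce conflict.

Answer: Yes — I7: [S → , .] vs [S → , . ,]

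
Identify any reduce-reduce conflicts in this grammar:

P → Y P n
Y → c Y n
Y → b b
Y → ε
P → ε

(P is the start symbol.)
A reduce-reduce conflict occurs when an LR(0) state has two complete items [A → α .] and [B → β .] — both call for a reduction, and with no lookahead the parser cannot choose between them.

Augment with P' → P and build the canonical LR(0) collection (I0 = CLOSURE({[P' → . P]}), then GOTO on every symbol after a dot until no new states appear). It has 10 states:
  I0: { [P → . Y P n], [P → .], [P' → . P], [Y → . b b], [Y → . c Y n], [Y → .] }  — shift, 2 reduces
  I1: { [P' → P .] }  — accept
  I2: { [P → . Y P n], [P → .], [P → Y . P n], [Y → . b b], [Y → . c Y n], [Y → .] }  — shift, 2 reduces
  I3: { [Y → b . b] }  — shift
  I4: { [Y → . b b], [Y → . c Y n], [Y → .], [Y → c . Y n] }  — shift, reduce
  I5: { [Y → c Y . n] }  — shift
  I6: { [Y → c Y n .] }  — reduce
  I7: { [Y → b b .] }  — reduce
  I8: { [P → Y P . n] }  — shift
  I9: { [P → Y P n .] }  — reduce

I0 contains complete items [P → .], [Y → .] — reduce-reduce conflict.
I2 contains complete items [P → .], [Y → .] — reduce-reduce conflict.

Answer: Yes — I0: [P → .] vs [Y → .]; I2: [P → .] vs [Y → .]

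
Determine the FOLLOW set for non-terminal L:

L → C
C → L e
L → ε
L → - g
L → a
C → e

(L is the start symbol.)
To compute FOLLOW(L), find every occurrence of L on a right-hand side N → α L β: add FIRST(β) \ {ε}, and if β is empty or nullable also add FOLLOW(N). Iterate to a fixed point.

L is the start symbol, so $ ∈ FOLLOW(L).
In C → L e: L is followed by e, add FIRST(e) \ {ε} = { 'e' }

Taking the union: FOLLOW(L) = { $, 'e' }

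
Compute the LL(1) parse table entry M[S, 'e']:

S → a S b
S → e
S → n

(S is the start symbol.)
S → e

To find M[S, 'e'], we find productions for S where 'e' is in the predict set (PREDICT(N → α) = (FIRST(α) \ {ε}) ∪ (FOLLOW(N) if α ⇒* ε)).

S → a S b: PREDICT = { 'a' }
S → e: PREDICT = { 'e' }
  'e' is in predict set, so this production goes in M[S, 'e']
S → n: PREDICT = { 'n' }

M[S, 'e'] = S → e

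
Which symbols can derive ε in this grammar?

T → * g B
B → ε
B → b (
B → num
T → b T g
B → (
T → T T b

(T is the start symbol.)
{ 'B' }

ε-productions: B → ε
So B is immediately nullable.
No further non-terminal can be added: every production for the remaining non-terminals contains a terminal or a non-nullable non-terminal.
Nullable = { 'B' }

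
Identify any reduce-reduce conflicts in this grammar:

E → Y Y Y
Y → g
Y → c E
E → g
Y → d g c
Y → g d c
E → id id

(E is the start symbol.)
A reduce-reduce conflict occurs when an LR(0) state has two complete items [A → α .] and [B → β .] — both call for a reduction, and with no lookahead the parser cannot choose between them.

Augment with E' → E and build the canonical LR(0) collection (I0 = CLOSURE({[E' → . E]}), then GOTO on every symbol after a dot until no new states appear). It has 16 states:
  I0: { [E → . Y Y Y], [E → . g], [E → . id id], [E' → . E], [Y → . c E], [Y → . d g c], [Y → . g d c], [Y → . g] }  — shift
  I1: { [E' → E .] }  — accept
  I2: { [E → Y . Y Y], [Y → . c E], [Y → . d g c], [Y → . g d c], [Y → . g] }  — shift
  I3: { [E → . Y Y Y], [E → . g], [E → . id id], [Y → . c E], [Y → . d g c], [Y → . g d c], [Y → . g], [Y → c . E] }  — shift
  I4: { [Y → d . g c] }  — shift
  I5: { [E → g .], [Y → g . d c], [Y → g .] }  — shift, 2 reduces
  I6: { [E → id . id] }  — shift
  I7: { [E → id id .] }  — reduce
  I8: { [Y → g d . c] }  — shift
  I9: { [Y → g d c .] }  — reduce
  I10: { [Y → d g . c] }  — shift
  I11: { [Y → d g c .] }  — reduce
  I12: { [Y → c E .] }  — reduce
  I13: { [E → Y Y . Y], [Y → . c E], [Y → . d g c], [Y → . g d c], [Y → . g] }  — shift
  I14: { [Y → g . d c], [Y → g .] }  — shift, reduce
  I15: { [E → Y Y Y .] }  — reduce

I5 contains complete items [E → g .], [Y → g .] — reduce-reduce conflict.

Answer: Yes — I5: [E → g .] vs [Y → g .]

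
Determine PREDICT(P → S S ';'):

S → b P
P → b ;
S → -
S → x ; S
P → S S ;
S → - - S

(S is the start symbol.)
PREDICT(P → S S ';') = (FIRST(RHS) \ {ε}) ∪ (FOLLOW(P) if ε ∈ FIRST(RHS), i.e. RHS ⇒* ε)
FIRST(S) = { '-', 'b', 'x' }
FIRST(S S ';') = { '-', 'b', 'x' }
ε ∉ FIRST(S S ';'), so FOLLOW(P) is not added.
PREDICT(P → S S ';') = { '-', 'b', 'x' }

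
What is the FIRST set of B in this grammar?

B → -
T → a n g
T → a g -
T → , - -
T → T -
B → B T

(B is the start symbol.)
From B → -:
  - '-' is a terminal: add '-' and stop
From B → B T:
  - B is the symbol being defined: contributes nothing new
    B is not nullable, so stop

Collecting: FIRST(B) = { '-' }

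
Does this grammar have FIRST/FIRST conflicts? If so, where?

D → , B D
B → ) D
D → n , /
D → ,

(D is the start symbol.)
Productions for D:
  D → , B D: FIRST = { ',' }
  D → n , /: FIRST = { 'n' }
  D → ,: FIRST = { ',' }
B has only one production, so no FIRST/FIRST conflict is possible there.

Conflict for D: D → , B D and D → ,
  Overlap: { ',' }

Answer: Yes. D → ',' B D / D → ',' on { ',' }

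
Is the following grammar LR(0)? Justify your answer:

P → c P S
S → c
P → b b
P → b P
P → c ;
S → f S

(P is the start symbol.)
No. Shift-reduce conflict between [P → b b .] and [P → . b P]

Augment with P' → P and build the canonical LR(0) collection (I0 = CLOSURE({[P' → . P]}), then GOTO on every symbol after a dot until no new states appear). It has 12 states:
  I0: { [P → . b P], [P → . b b], [P → . c ;], [P → . c P S], [P' → . P] }  — shift
  I1: { [P' → P .] }  — accept
  I2: { [P → . b P], [P → . b b], [P → . c ;], [P → . c P S], [P → b . P], [P → b . b] }  — shift
  I3: { [P → . b P], [P → . b b], [P → . c ;], [P → . c P S], [P → c . ;], [P → c . P S] }  — shift
  I4: { [P → c ; .] }  — reduce
  I5: { [P → c P . S], [S → . c], [S → . f S] }  — shift
  I6: { [P → c P S .] }  — reduce
  I7: { [S → c .] }  — reduce
  I8: { [S → . c], [S → . f S], [S → f . S] }  — shift
  I9: { [S → f S .] }  — reduce
  I10: { [P → b P .] }  — reduce
  I11: { [P → . b P], [P → . b b], [P → . c ;], [P → . c P S], [P → b . P], [P → b . b], [P → b b .] }  — shift, reduce

Conflict in state I11:
  Shift-reduce conflict between [P → b b .] and [P → . b P]
So the grammar is NOT LR(0).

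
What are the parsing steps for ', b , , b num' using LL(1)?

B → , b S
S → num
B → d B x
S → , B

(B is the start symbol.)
Stack is shown with the top on the left.

Stack    Input            Action
--------------------------------
B $      , b , , b num $  output B → , b S
, b S $  , b , , b num $  match ','
b S $    b , , b num $    match 'b'
S $      , , b num $      output S → , B
, B $    , , b num $      match ','
B $      , b num $        output B → , b S
, b S $  , b num $        match ','
b S $    b num $          match 'b'
S $      num $            output S → num
num $    num $            match 'num'
$        $                accept

The string is accepted.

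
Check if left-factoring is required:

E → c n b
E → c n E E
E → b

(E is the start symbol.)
Left-factoring is needed when two productions for the same non-terminal
share a common prefix on the right-hand side.

Productions for E:
  E → c n b
  E → c n E E
  E → b

Found common prefix 'c n' in productions for E

Answer: Yes, E has productions with common prefix 'c n'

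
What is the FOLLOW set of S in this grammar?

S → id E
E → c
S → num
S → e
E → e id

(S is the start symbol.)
To compute FOLLOW(S), find every occurrence of S on a right-hand side N → α S β: add FIRST(β) \ {ε}, and if β is empty or nullable also add FOLLOW(N). Iterate to a fixed point.

S is the start symbol, so $ ∈ FOLLOW(S).
S does not occur on any right-hand side.

Taking the union: FOLLOW(S) = { $ }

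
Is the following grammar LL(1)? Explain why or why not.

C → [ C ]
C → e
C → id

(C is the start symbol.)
A grammar is LL(1) if for each non-terminal N with multiple productions, the predict sets of those productions are pairwise disjoint, where PREDICT(N → α) = (FIRST(α) \ {ε}) ∪ (FOLLOW(N) if α ⇒* ε).

For C:
  PREDICT(C → '[' C ']') = { '[' }
  PREDICT(C → e) = { 'e' }
  PREDICT(C → id) = { 'id' }

All predict sets are disjoint. The grammar IS LL(1).

Answer: Yes, the grammar is LL(1).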